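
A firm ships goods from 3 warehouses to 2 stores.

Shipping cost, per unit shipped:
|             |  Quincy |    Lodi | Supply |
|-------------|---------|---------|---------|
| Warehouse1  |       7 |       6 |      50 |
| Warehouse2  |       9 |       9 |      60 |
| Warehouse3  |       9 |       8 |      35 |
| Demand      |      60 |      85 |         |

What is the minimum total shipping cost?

1120

An optimal shipping plan:
  Warehouse1 to Lodi: 50 × 6 = 300
  Warehouse2 to Quincy: 60 × 9 = 540
  Warehouse3 to Lodi: 35 × 8 = 280
Total = 300 + 540 + 280 = 1120.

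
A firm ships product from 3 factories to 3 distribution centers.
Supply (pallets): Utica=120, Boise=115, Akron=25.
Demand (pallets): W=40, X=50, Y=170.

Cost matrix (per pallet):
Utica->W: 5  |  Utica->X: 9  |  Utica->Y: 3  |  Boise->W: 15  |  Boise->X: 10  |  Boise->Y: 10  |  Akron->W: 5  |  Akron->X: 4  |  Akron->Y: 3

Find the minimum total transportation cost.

1665

One minimum-cost allocation:
  Utica→W: 15 pallets
  Utica→Y: 105 pallets
  Boise→X: 50 pallets
  Boise→Y: 65 pallets
  Akron→W: 25 pallets
Total cost = 1665.
(Supply check: Utica ships 120; Boise ships 115; Akron ships 25.)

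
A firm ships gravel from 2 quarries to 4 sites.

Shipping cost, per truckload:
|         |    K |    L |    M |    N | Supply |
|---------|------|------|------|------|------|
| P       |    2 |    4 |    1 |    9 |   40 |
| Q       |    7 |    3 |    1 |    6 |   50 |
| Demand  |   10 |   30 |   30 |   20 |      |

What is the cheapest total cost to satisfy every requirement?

260

One minimum-cost allocation:
  P→K: 10 × 2 = 20
  P→M: 30 × 1 = 30
  Q→L: 30 × 3 = 90
  Q→N: 20 × 6 = 120
Total = 20 + 30 + 90 + 120 = 260.
(Supply check: P ships 40; Q ships 50.)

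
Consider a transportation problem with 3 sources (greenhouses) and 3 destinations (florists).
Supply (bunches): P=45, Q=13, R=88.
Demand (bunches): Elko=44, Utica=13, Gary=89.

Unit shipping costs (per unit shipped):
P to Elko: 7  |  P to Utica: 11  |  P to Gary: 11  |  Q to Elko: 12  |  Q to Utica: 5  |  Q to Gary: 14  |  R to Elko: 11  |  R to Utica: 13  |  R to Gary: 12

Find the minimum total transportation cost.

A cheapest plan:
  P to Elko: 44 × 7 = 308
  P to Gary: 1 × 11 = 11
  Q to Utica: 13 × 5 = 65
  R to Gary: 88 × 12 = 1056
Total = 308 + 11 + 65 + 1056 = 1440.

1440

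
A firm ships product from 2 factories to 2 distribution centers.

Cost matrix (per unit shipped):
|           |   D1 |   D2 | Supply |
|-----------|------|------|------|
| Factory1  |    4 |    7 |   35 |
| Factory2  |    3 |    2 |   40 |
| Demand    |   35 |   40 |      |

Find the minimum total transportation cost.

A cheapest plan:
  Factory1–D1: 35 × 4 = 140
  Factory2–D2: 40 × 2 = 80
Total = 140 + 80 = 220.

220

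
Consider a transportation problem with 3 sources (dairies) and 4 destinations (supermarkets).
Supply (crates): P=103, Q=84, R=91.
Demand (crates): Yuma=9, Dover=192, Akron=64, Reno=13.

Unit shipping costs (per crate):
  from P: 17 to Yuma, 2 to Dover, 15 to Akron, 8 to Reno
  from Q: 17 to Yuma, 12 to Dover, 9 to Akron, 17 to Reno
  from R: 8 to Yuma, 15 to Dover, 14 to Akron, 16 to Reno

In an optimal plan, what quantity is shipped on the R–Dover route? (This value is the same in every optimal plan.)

69

Optimal shipments:
  P->Dover: 103 × 2 = 206
  Q->Dover: 20 × 12 = 240
  Q->Akron: 64 × 9 = 576
  R->Yuma: 9 × 8 = 72
  R->Dover: 69 × 15 = 1035
  R->Reno: 13 × 16 = 208
Total cost = 2337.
So R→Dover carries 69 crates.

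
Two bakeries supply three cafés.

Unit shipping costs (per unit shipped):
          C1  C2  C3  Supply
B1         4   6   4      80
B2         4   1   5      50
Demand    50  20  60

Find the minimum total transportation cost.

460

A cheapest plan:
  B1→C1: 20 × 4 = 80
  B1→C3: 60 × 4 = 240
  B2→C1: 30 × 4 = 120
  B2→C2: 20 × 1 = 20
Total = 80 + 240 + 120 + 20 = 460.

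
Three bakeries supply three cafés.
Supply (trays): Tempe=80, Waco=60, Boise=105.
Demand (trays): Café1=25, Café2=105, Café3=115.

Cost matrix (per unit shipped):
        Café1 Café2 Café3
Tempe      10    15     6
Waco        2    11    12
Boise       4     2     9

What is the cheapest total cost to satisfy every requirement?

One minimum-cost allocation:
  Tempe→Café3: 80 × 6 = 480
  Waco→Café1: 25 × 2 = 50
  Waco→Café3: 35 × 12 = 420
  Boise→Café2: 105 × 2 = 210
Total = 480 + 50 + 420 + 210 = 1160.
(Supply check: Tempe ships 80; Waco ships 60; Boise ships 105.)

1160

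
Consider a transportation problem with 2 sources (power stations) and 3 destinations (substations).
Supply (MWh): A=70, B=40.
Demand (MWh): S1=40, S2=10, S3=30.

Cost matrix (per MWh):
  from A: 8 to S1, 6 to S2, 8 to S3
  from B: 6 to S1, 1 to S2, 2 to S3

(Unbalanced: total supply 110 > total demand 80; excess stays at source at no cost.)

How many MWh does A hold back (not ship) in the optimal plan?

An optimal plan:
  A–S1: 40 × 8 = 320
  B–S2: 10 × 1 = 10
  B–S3: 30 × 2 = 60
Total cost = 390.
A ships 40 of its 70, leaving 30.

30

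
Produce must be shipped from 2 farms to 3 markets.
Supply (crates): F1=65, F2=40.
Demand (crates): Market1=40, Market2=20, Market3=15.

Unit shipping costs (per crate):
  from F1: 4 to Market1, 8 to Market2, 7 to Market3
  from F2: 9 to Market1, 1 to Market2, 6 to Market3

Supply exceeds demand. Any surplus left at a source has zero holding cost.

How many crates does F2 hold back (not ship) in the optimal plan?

5

Minimum-cost shipments:
  F1–Market1: 40 crates
  F2–Market2: 20 crates
  F2–Market3: 15 crates
Total cost = 270.
F2 ships 35 of its 40, leaving 5.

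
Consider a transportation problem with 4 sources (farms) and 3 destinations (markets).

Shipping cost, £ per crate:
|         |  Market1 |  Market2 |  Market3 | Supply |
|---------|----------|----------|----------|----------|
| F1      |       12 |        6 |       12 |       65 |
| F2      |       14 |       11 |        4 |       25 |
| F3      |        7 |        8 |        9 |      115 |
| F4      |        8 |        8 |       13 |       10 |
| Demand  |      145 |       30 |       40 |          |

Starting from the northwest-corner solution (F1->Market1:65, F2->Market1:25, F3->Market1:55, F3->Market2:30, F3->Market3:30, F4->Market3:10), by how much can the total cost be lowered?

570

Current plan cost = 65·12 + 25·14 + 55·7 + 30·8 + 30·9 + 10·13 = £2155.
Optimal plan:
  F1->Market1: 20 × £12 = £240
  F1->Market2: 30 × £6 = £180
  F1->Market3: 15 × £12 = £180
  F2->Market3: 25 × £4 = £100
  F3->Market1: 115 × £7 = £805
  F4->Market1: 10 × £8 = £80
Optimal cost = £1585.
Saving = 2155 − 1585 = £570.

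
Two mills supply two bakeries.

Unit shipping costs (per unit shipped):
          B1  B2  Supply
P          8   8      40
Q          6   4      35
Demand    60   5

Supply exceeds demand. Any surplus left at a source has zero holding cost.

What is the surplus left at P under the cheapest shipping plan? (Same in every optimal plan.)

10

Minimum-cost shipments:
  P–B1: 30 sacks
  Q–B1: 30 sacks
  Q–B2: 5 sacks
Total cost = 440.
P ships 30 of its 40, leaving 10.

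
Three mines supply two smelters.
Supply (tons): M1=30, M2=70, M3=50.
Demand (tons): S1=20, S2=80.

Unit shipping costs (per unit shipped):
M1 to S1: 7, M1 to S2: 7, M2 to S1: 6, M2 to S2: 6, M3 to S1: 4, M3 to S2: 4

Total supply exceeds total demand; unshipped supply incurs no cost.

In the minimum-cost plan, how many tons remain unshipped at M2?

20

An optimal plan:
  M2–S1: 20 × 6 = 120
  M2–S2: 30 × 6 = 180
  M3–S2: 50 × 4 = 200
Total cost = 500.
M2 ships 50 of its 70, leaving 20.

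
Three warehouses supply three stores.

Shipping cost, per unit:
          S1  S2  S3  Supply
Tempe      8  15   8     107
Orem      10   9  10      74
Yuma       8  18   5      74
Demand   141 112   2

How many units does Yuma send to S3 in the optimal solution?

2

The minimum-cost plan:
  Tempe->S1: 69 × 8 = 552
  Tempe->S2: 38 × 15 = 570
  Orem->S2: 74 × 9 = 666
  Yuma->S1: 72 × 8 = 576
  Yuma->S3: 2 × 5 = 10
Total cost = 2374.
So Yuma→S3 carries 2 units.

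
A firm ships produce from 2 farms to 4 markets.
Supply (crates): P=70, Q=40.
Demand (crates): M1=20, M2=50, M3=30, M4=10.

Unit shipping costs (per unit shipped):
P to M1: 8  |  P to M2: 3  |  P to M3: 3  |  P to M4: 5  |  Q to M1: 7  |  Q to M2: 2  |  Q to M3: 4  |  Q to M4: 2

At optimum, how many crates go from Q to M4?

10

Optimal shipments:
  P->M1: 20 × 8 = 160
  P->M2: 20 × 3 = 60
  P->M3: 30 × 3 = 90
  Q->M2: 30 × 2 = 60
  Q->M4: 10 × 2 = 20
Total cost = 390.
So Q→M4 carries 10 crates.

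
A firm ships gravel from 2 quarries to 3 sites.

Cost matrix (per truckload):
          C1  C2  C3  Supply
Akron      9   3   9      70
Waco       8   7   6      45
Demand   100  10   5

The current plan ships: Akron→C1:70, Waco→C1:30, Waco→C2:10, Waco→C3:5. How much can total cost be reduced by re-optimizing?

Current plan cost = 70·9 + 30·8 + 10·7 + 5·6 = 970.
Optimal plan:
  Akron to C1: 60 truckloads
  Akron to C2: 10 truckloads
  Waco to C1: 40 truckloads
  Waco to C3: 5 truckloads
Optimal cost = 920.
Saving = 970 − 920 = 50.

50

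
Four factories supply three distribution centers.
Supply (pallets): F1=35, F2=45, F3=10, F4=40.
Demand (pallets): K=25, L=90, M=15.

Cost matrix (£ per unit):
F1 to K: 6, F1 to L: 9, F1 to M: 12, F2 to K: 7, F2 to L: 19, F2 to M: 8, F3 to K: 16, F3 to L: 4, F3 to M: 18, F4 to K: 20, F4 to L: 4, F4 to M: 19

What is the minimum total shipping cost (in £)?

Optimal allocation:
  F1→L: 35 × £9 = £315
  F2→K: 25 × £7 = £175
  F2→L: 5 × £19 = £95
  F2→M: 15 × £8 = £120
  F3→L: 10 × £4 = £40
  F4→L: 40 × £4 = £160
Total = 315 + 175 + 95 + 120 + 40 + 160 = £905.

905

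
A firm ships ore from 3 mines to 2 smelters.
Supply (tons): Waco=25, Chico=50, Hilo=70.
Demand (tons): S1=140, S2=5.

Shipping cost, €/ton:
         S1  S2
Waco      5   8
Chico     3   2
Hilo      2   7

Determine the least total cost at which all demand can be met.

410

One minimum-cost allocation:
  Waco→S1: 25 tons
  Chico→S1: 45 tons
  Chico→S2: 5 tons
  Hilo→S1: 70 tons
Total cost = €410.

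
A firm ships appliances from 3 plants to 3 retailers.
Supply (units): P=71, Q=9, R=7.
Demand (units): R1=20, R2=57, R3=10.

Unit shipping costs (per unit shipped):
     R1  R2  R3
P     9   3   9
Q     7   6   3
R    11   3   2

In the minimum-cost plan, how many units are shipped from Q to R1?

Solving gives:
  P to R1: 14 × 9 = 126
  P to R2: 57 × 3 = 171
  Q to R1: 6 × 7 = 42
  Q to R3: 3 × 3 = 9
  R to R3: 7 × 2 = 14
Total cost = 362.
So Q→R1 carries 6 units.

6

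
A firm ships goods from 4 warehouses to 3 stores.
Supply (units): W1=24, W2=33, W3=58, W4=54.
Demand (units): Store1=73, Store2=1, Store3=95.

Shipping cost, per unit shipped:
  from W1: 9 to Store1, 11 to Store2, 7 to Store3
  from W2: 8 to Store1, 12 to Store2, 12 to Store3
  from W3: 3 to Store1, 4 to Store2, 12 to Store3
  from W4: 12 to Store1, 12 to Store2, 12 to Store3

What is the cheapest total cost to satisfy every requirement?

An optimal shipping plan:
  W1 to Store3: 24 units
  W2 to Store1: 16 units
  W2 to Store3: 17 units
  W3 to Store1: 57 units
  W3 to Store2: 1 units
  W4 to Store3: 54 units
Total cost = 1323.
(Supply check: W1 ships 24; W2 ships 33; W3 ships 58; W4 ships 54.)

1323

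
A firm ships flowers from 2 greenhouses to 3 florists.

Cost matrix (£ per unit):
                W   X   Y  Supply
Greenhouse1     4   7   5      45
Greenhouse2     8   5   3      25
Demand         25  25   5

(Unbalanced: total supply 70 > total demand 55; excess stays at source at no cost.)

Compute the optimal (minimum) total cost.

250

A cheapest plan:
  Greenhouse1->W: 25 × £4 = £100
  Greenhouse1->X: 5 × £7 = £35
  Greenhouse2->X: 20 × £5 = £100
  Greenhouse2->Y: 5 × £3 = £15
Total = 100 + 35 + 100 + 15 = £250.
(Supply check: Greenhouse1 ships 30; Greenhouse2 ships 25.)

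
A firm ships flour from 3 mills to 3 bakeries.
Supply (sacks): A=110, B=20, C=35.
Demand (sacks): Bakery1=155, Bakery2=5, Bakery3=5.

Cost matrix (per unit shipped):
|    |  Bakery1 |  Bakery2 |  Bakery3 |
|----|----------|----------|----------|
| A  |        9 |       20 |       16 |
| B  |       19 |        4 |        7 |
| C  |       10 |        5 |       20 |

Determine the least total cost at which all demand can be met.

An optimal shipping plan:
  A to Bakery1: 110 × 9 = 990
  B to Bakery1: 10 × 19 = 190
  B to Bakery2: 5 × 4 = 20
  B to Bakery3: 5 × 7 = 35
  C to Bakery1: 35 × 10 = 350
Total = 990 + 190 + 20 + 35 + 350 = 1585.

1585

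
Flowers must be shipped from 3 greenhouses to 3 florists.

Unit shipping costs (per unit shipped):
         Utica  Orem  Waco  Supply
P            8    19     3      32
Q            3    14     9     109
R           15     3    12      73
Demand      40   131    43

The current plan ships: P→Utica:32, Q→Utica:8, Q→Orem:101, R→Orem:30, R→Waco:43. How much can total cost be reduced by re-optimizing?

Current plan cost = 32·8 + 8·3 + 101·14 + 30·3 + 43·12 = 2300.
Optimal plan:
  P–Waco: 32 × 3 = 96
  Q–Utica: 40 × 3 = 120
  Q–Orem: 58 × 14 = 812
  Q–Waco: 11 × 9 = 99
  R–Orem: 73 × 3 = 219
Optimal cost = 1346.
Saving = 2300 − 1346 = 954.

954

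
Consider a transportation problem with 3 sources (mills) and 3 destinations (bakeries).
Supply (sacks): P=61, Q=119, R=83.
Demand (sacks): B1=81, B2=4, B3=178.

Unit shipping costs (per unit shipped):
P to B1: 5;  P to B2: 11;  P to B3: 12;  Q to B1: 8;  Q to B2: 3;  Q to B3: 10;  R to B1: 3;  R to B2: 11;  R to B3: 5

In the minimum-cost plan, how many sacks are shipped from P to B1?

Solving gives:
  P->B1: 61 sacks
  Q->B1: 20 sacks
  Q->B2: 4 sacks
  Q->B3: 95 sacks
  R->B3: 83 sacks
Total cost = 1842.
So P→B1 carries 61 sacks.

61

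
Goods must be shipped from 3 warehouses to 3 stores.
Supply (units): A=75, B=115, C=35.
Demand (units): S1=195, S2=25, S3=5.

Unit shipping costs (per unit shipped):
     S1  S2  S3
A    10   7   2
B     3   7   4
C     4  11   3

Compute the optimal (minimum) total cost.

Optimal allocation:
  A->S1: 45 × 10 = 450
  A->S2: 25 × 7 = 175
  A->S3: 5 × 2 = 10
  B->S1: 115 × 3 = 345
  C->S1: 35 × 4 = 140
Total = 450 + 175 + 10 + 345 + 140 = 1120.

1120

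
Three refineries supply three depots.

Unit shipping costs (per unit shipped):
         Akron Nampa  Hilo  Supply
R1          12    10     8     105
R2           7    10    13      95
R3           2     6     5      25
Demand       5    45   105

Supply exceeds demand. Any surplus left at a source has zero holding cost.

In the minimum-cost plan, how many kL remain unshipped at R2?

70

An optimal plan:
  R1–Hilo: 105 kL
  R2–Nampa: 25 kL
  R3–Akron: 5 kL
  R3–Nampa: 20 kL
Total cost = 1220.
R2 ships 25 of its 95, leaving 70.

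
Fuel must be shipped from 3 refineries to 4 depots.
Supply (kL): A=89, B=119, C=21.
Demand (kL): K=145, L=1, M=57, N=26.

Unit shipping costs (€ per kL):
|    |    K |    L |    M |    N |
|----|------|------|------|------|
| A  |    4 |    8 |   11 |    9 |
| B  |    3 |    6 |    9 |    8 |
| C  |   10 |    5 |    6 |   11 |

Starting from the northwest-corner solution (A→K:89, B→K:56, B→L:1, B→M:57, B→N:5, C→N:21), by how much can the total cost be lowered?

Current plan cost = 89·4 + 56·3 + 1·6 + 57·9 + 5·8 + 21·11 = €1314.
Optimal plan:
  A->K: 63 × €4 = €252
  A->N: 26 × €9 = €234
  B->K: 82 × €3 = €246
  B->L: 1 × €6 = €6
  B->M: 36 × €9 = €324
  C->M: 21 × €6 = €126
Optimal cost = €1188.
Saving = 1314 − 1188 = €126.

126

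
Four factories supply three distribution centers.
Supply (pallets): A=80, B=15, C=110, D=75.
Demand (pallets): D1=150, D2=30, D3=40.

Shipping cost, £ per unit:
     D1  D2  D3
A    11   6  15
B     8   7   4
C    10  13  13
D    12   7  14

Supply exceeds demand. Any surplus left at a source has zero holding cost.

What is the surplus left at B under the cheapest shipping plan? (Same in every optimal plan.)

0

Minimum-cost shipments:
  A->D1: 50 × £11 = £550
  A->D2: 30 × £6 = £180
  B->D3: 15 × £4 = £60
  C->D1: 100 × £10 = £1000
  C->D3: 10 × £13 = £130
  D->D3: 15 × £14 = £210
Total cost = £2130.
B ships 15 of its 15, leaving 0.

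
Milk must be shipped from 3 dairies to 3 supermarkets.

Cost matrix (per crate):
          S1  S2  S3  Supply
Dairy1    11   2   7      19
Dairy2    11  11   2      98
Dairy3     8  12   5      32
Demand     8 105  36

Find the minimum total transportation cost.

1144

An optimal shipping plan:
  Dairy1→S2: 19 × 2 = 38
  Dairy2→S2: 62 × 11 = 682
  Dairy2→S3: 36 × 2 = 72
  Dairy3→S1: 8 × 8 = 64
  Dairy3→S2: 24 × 12 = 288
Total = 38 + 682 + 72 + 64 + 288 = 1144.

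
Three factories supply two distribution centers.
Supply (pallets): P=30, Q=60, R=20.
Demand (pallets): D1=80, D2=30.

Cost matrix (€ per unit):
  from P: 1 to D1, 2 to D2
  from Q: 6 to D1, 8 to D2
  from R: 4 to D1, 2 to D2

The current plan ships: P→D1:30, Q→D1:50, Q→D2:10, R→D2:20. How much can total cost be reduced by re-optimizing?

10

Current plan cost = 30·1 + 50·6 + 10·8 + 20·2 = €450.
Optimal plan:
  P->D1: 20 × €1 = €20
  P->D2: 10 × €2 = €20
  Q->D1: 60 × €6 = €360
  R->D2: 20 × €2 = €40
Optimal cost = €440.
Saving = 450 − 440 = €10.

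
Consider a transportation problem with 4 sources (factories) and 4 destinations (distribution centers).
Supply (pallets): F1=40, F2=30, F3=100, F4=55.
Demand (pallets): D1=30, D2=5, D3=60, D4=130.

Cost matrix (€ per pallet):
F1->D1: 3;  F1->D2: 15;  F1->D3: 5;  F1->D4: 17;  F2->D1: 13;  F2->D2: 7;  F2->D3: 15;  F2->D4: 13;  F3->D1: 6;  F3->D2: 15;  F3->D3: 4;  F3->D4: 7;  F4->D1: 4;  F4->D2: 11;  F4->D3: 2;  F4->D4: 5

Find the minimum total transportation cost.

A cheapest plan:
  F1->D1: 30 × €3 = €90
  F1->D3: 10 × €5 = €50
  F2->D2: 5 × €7 = €35
  F2->D4: 25 × €13 = €325
  F3->D3: 50 × €4 = €200
  F3->D4: 50 × €7 = €350
  F4->D4: 55 × €5 = €275
Total = 90 + 50 + 35 + 325 + 200 + 350 + 275 = €1325.
(Supply check: F1 ships 40; F2 ships 30; F3 ships 100; F4 ships 55.)

1325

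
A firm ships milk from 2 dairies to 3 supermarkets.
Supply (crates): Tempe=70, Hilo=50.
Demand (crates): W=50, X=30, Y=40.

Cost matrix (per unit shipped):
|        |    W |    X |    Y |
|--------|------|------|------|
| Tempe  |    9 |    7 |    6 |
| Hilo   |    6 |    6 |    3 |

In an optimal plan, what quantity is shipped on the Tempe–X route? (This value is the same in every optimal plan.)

30

Solving gives:
  Tempe→W: 40 × 9 = 360
  Tempe→X: 30 × 7 = 210
  Hilo→W: 10 × 6 = 60
  Hilo→Y: 40 × 3 = 120
Total cost = 750.
So Tempe→X carries 30 crates.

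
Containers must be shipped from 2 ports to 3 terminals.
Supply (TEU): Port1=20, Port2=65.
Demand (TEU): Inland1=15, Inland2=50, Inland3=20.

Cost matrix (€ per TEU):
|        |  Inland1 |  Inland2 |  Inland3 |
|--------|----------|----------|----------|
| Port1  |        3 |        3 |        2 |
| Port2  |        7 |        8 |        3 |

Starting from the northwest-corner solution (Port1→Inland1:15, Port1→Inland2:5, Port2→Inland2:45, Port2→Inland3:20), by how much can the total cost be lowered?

Current plan cost = 15·3 + 5·3 + 45·8 + 20·3 = €480.
Optimal plan:
  Port1–Inland2: 20 × €3 = €60
  Port2–Inland1: 15 × €7 = €105
  Port2–Inland2: 30 × €8 = €240
  Port2–Inland3: 20 × €3 = €60
Optimal cost = €465.
Saving = 480 − 465 = €15.

15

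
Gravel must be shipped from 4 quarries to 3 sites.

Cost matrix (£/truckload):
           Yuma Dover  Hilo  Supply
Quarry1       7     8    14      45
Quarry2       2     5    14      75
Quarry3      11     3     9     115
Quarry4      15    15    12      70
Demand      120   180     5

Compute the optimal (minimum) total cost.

Optimal allocation:
  Quarry1 to Yuma: 45 truckloads
  Quarry2 to Yuma: 75 truckloads
  Quarry3 to Dover: 115 truckloads
  Quarry4 to Dover: 65 truckloads
  Quarry4 to Hilo: 5 truckloads
Total cost = £1845.

1845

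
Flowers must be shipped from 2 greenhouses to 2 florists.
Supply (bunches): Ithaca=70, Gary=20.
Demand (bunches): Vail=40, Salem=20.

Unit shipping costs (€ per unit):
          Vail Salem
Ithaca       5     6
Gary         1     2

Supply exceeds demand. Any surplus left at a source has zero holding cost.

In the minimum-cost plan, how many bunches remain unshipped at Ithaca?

30

Minimum-cost shipments:
  Ithaca–Vail: 20 × €5 = €100
  Ithaca–Salem: 20 × €6 = €120
  Gary–Vail: 20 × €1 = €20
Total cost = €240.
Ithaca ships 40 of its 70, leaving 30.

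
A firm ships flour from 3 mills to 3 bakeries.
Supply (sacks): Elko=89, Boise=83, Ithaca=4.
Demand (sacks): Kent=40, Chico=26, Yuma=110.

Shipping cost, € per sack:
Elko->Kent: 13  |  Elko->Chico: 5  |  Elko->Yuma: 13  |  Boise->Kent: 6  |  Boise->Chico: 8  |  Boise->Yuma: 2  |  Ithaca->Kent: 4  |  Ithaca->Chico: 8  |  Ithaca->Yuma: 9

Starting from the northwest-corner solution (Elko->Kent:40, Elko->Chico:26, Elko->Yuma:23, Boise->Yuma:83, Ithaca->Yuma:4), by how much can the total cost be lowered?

20

Current plan cost = 40·13 + 26·5 + 23·13 + 83·2 + 4·9 = €1151.
Optimal plan:
  Elko→Kent: 36 sacks
  Elko→Chico: 26 sacks
  Elko→Yuma: 27 sacks
  Boise→Yuma: 83 sacks
  Ithaca→Kent: 4 sacks
Optimal cost = €1131.
Saving = 1151 − 1131 = €20.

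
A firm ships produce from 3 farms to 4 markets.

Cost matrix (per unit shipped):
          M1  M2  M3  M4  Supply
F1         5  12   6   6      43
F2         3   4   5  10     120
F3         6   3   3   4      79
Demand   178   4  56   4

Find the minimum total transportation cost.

861

Optimal allocation:
  F1→M1: 43 × 5 = 215
  F2→M1: 120 × 3 = 360
  F3→M1: 15 × 6 = 90
  F3→M2: 4 × 3 = 12
  F3→M3: 56 × 3 = 168
  F3→M4: 4 × 4 = 16
Total = 215 + 360 + 90 + 12 + 168 + 16 = 861.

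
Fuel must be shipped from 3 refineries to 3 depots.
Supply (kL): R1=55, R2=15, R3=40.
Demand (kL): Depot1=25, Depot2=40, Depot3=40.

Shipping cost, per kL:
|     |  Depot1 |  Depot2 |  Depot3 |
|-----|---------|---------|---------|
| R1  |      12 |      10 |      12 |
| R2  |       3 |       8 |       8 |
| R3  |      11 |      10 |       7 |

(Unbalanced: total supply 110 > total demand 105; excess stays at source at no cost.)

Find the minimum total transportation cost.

845

A cheapest plan:
  R1 to Depot1: 10 × 12 = 120
  R1 to Depot2: 40 × 10 = 400
  R2 to Depot1: 15 × 3 = 45
  R3 to Depot3: 40 × 7 = 280
Total = 120 + 400 + 45 + 280 = 845.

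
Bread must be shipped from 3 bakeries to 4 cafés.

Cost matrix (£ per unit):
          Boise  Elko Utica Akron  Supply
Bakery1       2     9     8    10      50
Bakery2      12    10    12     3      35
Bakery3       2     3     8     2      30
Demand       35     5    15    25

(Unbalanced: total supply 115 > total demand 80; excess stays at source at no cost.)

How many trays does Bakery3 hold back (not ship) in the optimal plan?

0

Minimum-cost shipments:
  Bakery1->Boise: 35 × £2 = £70
  Bakery1->Utica: 15 × £8 = £120
  Bakery3->Elko: 5 × £3 = £15
  Bakery3->Akron: 25 × £2 = £50
Total cost = £255.
Bakery3 ships 30 of its 30, leaving 0.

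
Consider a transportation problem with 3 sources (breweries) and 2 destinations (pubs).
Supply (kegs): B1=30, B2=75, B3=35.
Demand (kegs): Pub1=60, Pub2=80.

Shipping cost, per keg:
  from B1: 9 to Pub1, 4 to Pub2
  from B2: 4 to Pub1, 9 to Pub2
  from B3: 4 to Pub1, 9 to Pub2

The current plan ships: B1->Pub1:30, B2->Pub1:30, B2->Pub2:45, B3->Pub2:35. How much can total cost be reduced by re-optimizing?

Current plan cost = 30·9 + 30·4 + 45·9 + 35·9 = 1110.
Optimal plan:
  B1->Pub2: 30 kegs
  B2->Pub1: 60 kegs
  B2->Pub2: 15 kegs
  B3->Pub2: 35 kegs
Optimal cost = 810.
Saving = 1110 − 810 = 300.

300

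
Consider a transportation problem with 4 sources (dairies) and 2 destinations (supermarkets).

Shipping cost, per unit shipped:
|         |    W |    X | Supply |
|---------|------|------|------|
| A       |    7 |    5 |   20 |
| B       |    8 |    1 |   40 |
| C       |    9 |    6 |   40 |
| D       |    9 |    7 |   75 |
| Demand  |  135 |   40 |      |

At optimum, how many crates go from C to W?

Solving gives:
  A to W: 20 × 7 = 140
  B to X: 40 × 1 = 40
  C to W: 40 × 9 = 360
  D to W: 75 × 9 = 675
Total cost = 1215.
So C→W carries 40 crates.

40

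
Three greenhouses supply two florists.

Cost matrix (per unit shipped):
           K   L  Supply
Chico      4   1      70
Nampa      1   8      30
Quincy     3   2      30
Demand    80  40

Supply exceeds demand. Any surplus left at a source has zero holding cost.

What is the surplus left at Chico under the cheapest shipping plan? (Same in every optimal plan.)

An optimal plan:
  Chico→K: 20 × 4 = 80
  Chico→L: 40 × 1 = 40
  Nampa→K: 30 × 1 = 30
  Quincy→K: 30 × 3 = 90
Total cost = 240.
Chico ships 60 of its 70, leaving 10.

10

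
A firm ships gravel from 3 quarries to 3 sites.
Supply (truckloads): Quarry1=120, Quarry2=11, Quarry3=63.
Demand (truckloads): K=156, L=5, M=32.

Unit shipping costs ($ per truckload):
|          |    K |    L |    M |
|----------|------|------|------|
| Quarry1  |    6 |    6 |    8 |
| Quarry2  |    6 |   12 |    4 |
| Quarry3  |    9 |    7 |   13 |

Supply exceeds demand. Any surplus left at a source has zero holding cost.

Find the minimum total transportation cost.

1354

A cheapest plan:
  Quarry1–K: 99 × $6 = $594
  Quarry1–M: 21 × $8 = $168
  Quarry2–M: 11 × $4 = $44
  Quarry3–K: 57 × $9 = $513
  Quarry3–L: 5 × $7 = $35
Total = 594 + 168 + 44 + 513 + 35 = $1354.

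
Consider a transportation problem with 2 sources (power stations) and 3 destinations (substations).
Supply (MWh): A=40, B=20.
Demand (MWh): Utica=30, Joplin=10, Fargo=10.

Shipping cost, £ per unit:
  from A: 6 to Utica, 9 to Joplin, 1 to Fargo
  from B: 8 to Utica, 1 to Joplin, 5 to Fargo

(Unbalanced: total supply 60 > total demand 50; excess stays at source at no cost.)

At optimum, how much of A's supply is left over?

An optimal plan:
  A→Utica: 30 MWh
  A→Fargo: 10 MWh
  B→Joplin: 10 MWh
Total cost = £200.
A ships 40 of its 40, leaving 0.

0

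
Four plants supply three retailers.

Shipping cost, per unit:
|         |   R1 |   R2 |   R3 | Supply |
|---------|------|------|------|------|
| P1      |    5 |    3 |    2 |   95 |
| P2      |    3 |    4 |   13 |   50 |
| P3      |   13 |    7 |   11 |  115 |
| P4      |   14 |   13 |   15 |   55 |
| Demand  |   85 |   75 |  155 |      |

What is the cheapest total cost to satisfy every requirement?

2095

An optimal shipping plan:
  P1->R3: 95 × 2 = 190
  P2->R1: 50 × 3 = 150
  P3->R2: 75 × 7 = 525
  P3->R3: 40 × 11 = 440
  P4->R1: 35 × 14 = 490
  P4->R3: 20 × 15 = 300
Total = 190 + 150 + 525 + 440 + 490 + 300 = 2095.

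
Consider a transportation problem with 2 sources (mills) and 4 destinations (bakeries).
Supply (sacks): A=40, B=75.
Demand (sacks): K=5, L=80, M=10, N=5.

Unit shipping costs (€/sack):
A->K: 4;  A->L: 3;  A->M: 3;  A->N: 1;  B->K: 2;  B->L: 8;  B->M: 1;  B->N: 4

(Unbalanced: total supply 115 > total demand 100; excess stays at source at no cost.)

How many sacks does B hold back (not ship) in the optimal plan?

An optimal plan:
  A–L: 40 sacks
  B–K: 5 sacks
  B–L: 40 sacks
  B–M: 10 sacks
  B–N: 5 sacks
Total cost = €480.
B ships 60 of its 75, leaving 15.

15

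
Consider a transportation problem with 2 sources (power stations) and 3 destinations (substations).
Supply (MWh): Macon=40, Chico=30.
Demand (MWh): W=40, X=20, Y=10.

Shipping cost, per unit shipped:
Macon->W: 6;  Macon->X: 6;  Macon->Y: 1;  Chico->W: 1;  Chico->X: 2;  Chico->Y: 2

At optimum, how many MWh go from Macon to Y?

The minimum-cost plan:
  Macon to W: 10 × 6 = 60
  Macon to X: 20 × 6 = 120
  Macon to Y: 10 × 1 = 10
  Chico to W: 30 × 1 = 30
Total cost = 220.
So Macon→Y carries 10 MWh.

10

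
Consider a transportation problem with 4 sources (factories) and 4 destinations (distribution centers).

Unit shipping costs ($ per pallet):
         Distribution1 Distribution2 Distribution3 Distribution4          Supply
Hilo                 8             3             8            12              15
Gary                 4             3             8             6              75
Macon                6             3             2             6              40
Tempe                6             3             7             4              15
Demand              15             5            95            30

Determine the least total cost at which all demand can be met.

745

An optimal shipping plan:
  Hilo–Distribution2: 5 pallets
  Hilo–Distribution3: 10 pallets
  Gary–Distribution1: 15 pallets
  Gary–Distribution3: 45 pallets
  Gary–Distribution4: 15 pallets
  Macon–Distribution3: 40 pallets
  Tempe–Distribution4: 15 pallets
Total cost = $745.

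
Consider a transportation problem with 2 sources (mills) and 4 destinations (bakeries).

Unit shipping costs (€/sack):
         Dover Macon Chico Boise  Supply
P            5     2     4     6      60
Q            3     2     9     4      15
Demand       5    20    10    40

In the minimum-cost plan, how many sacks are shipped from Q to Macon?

0

The minimum-cost plan:
  P→Dover: 5 × €5 = €25
  P→Macon: 20 × €2 = €40
  P→Chico: 10 × €4 = €40
  P→Boise: 25 × €6 = €150
  Q→Boise: 15 × €4 = €60
Total cost = €315.
The route Q→Macon is not used.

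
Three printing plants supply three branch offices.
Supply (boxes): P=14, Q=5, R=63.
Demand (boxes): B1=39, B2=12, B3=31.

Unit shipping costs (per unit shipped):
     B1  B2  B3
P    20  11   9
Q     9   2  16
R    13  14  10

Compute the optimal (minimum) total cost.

One minimum-cost allocation:
  P–B2: 7 boxes
  P–B3: 7 boxes
  Q–B2: 5 boxes
  R–B1: 39 boxes
  R–B3: 24 boxes
Total cost = 897.
(Supply check: P ships 14; Q ships 5; R ships 63.)

897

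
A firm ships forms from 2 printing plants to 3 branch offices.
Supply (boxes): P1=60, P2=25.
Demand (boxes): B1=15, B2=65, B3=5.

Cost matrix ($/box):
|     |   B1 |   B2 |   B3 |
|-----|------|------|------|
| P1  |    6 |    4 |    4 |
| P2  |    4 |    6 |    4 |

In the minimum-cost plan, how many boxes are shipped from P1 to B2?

The minimum-cost plan:
  P1->B2: 60 × $4 = $240
  P2->B1: 15 × $4 = $60
  P2->B2: 5 × $6 = $30
  P2->B3: 5 × $4 = $20
Total cost = $350.
So P1→B2 carries 60 boxes.

60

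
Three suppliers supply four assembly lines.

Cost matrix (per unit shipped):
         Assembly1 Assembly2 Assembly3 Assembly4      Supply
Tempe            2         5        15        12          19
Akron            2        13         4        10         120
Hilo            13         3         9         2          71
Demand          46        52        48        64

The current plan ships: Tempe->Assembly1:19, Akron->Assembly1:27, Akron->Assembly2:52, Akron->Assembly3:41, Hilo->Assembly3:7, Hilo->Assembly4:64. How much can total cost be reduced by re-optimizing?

Current plan cost = 19·2 + 27·2 + 52·13 + 41·4 + 7·9 + 64·2 = 1123.
Optimal plan:
  Tempe to Assembly2: 19 × 5 = 95
  Akron to Assembly1: 46 × 2 = 92
  Akron to Assembly3: 48 × 4 = 192
  Akron to Assembly4: 26 × 10 = 260
  Hilo to Assembly2: 33 × 3 = 99
  Hilo to Assembly4: 38 × 2 = 76
Optimal cost = 814.
Saving = 1123 − 814 = 309.

309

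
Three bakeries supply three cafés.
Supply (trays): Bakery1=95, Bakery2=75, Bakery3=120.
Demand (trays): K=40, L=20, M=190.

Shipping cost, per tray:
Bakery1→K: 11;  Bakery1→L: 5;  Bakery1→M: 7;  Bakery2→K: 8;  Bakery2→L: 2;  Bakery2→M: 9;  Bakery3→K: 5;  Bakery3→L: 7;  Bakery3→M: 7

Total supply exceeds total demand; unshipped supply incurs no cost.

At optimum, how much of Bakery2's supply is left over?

Minimum-cost shipments:
  Bakery1→M: 95 × 7 = 665
  Bakery2→L: 20 × 2 = 40
  Bakery2→M: 15 × 9 = 135
  Bakery3→K: 40 × 5 = 200
  Bakery3→M: 80 × 7 = 560
Total cost = 1600.
Bakery2 ships 35 of its 75, leaving 40.

40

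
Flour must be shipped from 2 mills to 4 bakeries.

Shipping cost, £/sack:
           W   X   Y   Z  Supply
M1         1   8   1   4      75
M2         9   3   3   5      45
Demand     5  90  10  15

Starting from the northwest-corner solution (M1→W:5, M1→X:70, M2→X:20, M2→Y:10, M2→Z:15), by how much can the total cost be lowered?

Current plan cost = 5·1 + 70·8 + 20·3 + 10·3 + 15·5 = £730.
Optimal plan:
  M1->W: 5 × £1 = £5
  M1->X: 45 × £8 = £360
  M1->Y: 10 × £1 = £10
  M1->Z: 15 × £4 = £60
  M2->X: 45 × £3 = £135
Optimal cost = £570.
Saving = 730 − 570 = £160.

160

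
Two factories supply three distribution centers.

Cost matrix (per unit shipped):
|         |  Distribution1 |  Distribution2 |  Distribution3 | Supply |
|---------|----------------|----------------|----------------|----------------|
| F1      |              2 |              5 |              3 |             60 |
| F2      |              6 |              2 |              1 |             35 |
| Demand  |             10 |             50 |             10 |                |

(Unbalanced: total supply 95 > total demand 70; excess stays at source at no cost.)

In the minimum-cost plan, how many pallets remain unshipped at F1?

An optimal plan:
  F1–Distribution1: 10 pallets
  F1–Distribution2: 15 pallets
  F1–Distribution3: 10 pallets
  F2–Distribution2: 35 pallets
Total cost = 195.
F1 ships 35 of its 60, leaving 25.

25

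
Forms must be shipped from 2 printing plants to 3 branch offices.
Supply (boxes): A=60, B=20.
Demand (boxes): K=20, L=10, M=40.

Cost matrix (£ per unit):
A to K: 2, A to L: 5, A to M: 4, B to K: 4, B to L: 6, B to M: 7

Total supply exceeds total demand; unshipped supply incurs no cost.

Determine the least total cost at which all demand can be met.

One minimum-cost allocation:
  A→K: 20 × £2 = £40
  A→M: 40 × £4 = £160
  B→L: 10 × £6 = £60
Total = 40 + 160 + 60 = £260.

260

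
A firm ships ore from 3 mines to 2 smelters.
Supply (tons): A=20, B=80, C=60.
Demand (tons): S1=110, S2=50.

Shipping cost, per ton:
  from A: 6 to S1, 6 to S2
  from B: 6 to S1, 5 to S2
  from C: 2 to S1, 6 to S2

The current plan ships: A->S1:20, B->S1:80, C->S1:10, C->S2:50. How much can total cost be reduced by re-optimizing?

250

Current plan cost = 20·6 + 80·6 + 10·2 + 50·6 = 920.
Optimal plan:
  A to S1: 20 × 6 = 120
  B to S1: 30 × 6 = 180
  B to S2: 50 × 5 = 250
  C to S1: 60 × 2 = 120
Optimal cost = 670.
Saving = 920 − 670 = 250.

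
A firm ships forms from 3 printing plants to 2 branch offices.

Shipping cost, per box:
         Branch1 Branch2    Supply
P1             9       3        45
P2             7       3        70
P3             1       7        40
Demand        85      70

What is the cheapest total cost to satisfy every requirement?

565

One minimum-cost allocation:
  P1->Branch2: 45 × 3 = 135
  P2->Branch1: 45 × 7 = 315
  P2->Branch2: 25 × 3 = 75
  P3->Branch1: 40 × 1 = 40
Total = 135 + 315 + 75 + 40 = 565.
(Supply check: P1 ships 45; P2 ships 70; P3 ships 40.)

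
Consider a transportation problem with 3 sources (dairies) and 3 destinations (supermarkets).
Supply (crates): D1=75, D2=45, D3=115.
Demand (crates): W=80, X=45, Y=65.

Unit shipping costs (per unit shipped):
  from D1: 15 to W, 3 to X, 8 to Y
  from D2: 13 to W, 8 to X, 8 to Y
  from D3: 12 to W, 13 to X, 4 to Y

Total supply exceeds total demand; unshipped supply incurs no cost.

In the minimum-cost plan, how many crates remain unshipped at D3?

An optimal plan:
  D1->X: 45 crates
  D2->W: 30 crates
  D3->W: 50 crates
  D3->Y: 65 crates
Total cost = 1385.
D3 ships 115 of its 115, leaving 0.

0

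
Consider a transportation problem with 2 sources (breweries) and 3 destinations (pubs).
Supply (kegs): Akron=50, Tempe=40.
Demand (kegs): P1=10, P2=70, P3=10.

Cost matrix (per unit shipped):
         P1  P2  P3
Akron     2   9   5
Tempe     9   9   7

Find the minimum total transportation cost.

700

Optimal allocation:
  Akron→P1: 10 × 2 = 20
  Akron→P2: 30 × 9 = 270
  Akron→P3: 10 × 5 = 50
  Tempe→P2: 40 × 9 = 360
Total = 20 + 270 + 50 + 360 = 700.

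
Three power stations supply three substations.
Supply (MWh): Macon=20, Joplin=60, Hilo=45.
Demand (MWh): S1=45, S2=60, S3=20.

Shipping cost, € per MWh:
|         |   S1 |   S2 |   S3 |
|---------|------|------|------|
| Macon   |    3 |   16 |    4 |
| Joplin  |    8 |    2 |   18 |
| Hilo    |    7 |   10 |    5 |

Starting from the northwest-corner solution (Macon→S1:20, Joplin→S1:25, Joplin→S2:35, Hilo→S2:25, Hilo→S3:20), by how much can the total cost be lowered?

225

Current plan cost = 20·3 + 25·8 + 35·2 + 25·10 + 20·5 = €680.
Optimal plan:
  Macon–S1: 20 MWh
  Joplin–S2: 60 MWh
  Hilo–S1: 25 MWh
  Hilo–S3: 20 MWh
Optimal cost = €455.
Saving = 680 − 455 = €225.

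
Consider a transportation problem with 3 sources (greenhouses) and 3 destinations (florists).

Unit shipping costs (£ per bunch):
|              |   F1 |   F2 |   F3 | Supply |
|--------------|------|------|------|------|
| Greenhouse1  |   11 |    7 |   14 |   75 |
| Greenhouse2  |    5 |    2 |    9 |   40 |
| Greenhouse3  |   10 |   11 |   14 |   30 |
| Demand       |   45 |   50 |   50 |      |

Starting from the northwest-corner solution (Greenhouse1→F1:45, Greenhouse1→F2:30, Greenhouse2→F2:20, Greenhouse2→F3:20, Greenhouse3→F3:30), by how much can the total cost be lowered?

Current plan cost = 45·11 + 30·7 + 20·2 + 20·9 + 30·14 = £1345.
Optimal plan:
  Greenhouse1 to F2: 25 × £7 = £175
  Greenhouse1 to F3: 50 × £14 = £700
  Greenhouse2 to F1: 15 × £5 = £75
  Greenhouse2 to F2: 25 × £2 = £50
  Greenhouse3 to F1: 30 × £10 = £300
Optimal cost = £1300.
Saving = 1345 − 1300 = £45.

45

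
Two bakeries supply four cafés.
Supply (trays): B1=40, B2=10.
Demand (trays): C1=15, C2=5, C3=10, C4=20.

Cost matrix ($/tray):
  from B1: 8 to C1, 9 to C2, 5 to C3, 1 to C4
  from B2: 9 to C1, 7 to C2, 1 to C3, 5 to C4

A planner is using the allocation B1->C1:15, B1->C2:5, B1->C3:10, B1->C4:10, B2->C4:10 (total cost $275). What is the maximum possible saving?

Current plan cost = 15·8 + 5·9 + 10·5 + 10·1 + 10·5 = $275.
Optimal plan:
  B1 to C1: 15 × $8 = $120
  B1 to C2: 5 × $9 = $45
  B1 to C4: 20 × $1 = $20
  B2 to C3: 10 × $1 = $10
Optimal cost = $195.
Saving = 275 − 195 = $80.

80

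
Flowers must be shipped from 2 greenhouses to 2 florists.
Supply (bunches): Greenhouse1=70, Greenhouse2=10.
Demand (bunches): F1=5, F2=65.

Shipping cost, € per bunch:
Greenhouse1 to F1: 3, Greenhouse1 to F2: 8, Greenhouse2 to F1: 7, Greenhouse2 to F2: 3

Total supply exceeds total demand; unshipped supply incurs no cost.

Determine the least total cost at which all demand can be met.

485

A cheapest plan:
  Greenhouse1 to F1: 5 × €3 = €15
  Greenhouse1 to F2: 55 × €8 = €440
  Greenhouse2 to F2: 10 × €3 = €30
Total = 15 + 440 + 30 = €485.
(Supply check: Greenhouse1 ships 60; Greenhouse2 ships 10.)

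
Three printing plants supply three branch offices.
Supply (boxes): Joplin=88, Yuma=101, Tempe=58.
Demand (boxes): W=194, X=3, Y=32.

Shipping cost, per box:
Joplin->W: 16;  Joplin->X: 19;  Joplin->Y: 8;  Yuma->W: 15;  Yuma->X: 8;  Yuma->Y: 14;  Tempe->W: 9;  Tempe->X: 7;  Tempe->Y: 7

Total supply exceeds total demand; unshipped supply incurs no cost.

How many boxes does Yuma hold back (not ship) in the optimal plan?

Minimum-cost shipments:
  Joplin->W: 38 boxes
  Joplin->Y: 32 boxes
  Yuma->W: 98 boxes
  Yuma->X: 3 boxes
  Tempe->W: 58 boxes
Total cost = 2880.
Yuma ships 101 of its 101, leaving 0.

0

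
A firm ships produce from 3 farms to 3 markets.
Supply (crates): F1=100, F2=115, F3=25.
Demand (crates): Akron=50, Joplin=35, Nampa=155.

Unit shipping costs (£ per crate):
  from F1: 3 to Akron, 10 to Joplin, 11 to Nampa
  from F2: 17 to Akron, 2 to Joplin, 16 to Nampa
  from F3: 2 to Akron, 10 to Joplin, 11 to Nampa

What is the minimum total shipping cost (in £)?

2300

A cheapest plan:
  F1→Akron: 25 crates
  F1→Nampa: 75 crates
  F2→Joplin: 35 crates
  F2→Nampa: 80 crates
  F3→Akron: 25 crates
Total cost = £2300.
(Supply check: F1 ships 100; F2 ships 115; F3 ships 25.)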